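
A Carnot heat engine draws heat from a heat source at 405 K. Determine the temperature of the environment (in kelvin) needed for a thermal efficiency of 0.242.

From η = 1 − T_C/T_H, T_C = T_H·(1 − η) = 405.00 × (1 − 0.242) = 307 K.

T_C ≈ 307 K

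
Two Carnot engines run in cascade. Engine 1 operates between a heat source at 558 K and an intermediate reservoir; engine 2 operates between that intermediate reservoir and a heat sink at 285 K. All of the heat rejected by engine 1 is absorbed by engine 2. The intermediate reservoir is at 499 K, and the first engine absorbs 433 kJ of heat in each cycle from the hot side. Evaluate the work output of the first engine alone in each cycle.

First-stage efficiency η₁ = 1 − T_m/T_H = 1 − 499.00/558.00 = 0.1057.
W₁ = η₁·Q_H = 0.1057 × 433 = 45.78 kJ.

W₁ ≈ 45.78 kJ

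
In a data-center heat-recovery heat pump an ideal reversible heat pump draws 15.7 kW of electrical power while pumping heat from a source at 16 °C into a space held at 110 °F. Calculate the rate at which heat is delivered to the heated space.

Q̇_H ≈ 181.8 kW

T_H = 110 °F → (110 − 32) × 5/9 = 43.33 °C = 316.48 K.
T_C = 16 °C → 16 + 273.15 = 289.15 K.
For a reversible heat pump, COP_HP = T_H/(T_H − T_C) = 316.48/27.33 = 11.5787.
Q_H = COP_HP · W = 11.5787 × 15.7 = 181.8 kW.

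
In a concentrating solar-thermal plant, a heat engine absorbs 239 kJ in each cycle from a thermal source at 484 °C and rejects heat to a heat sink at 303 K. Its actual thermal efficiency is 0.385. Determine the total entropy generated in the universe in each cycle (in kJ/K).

ΔS_univ ≈ 0.169 kJ/K

T_H = 484 °C → 484 + 273.15 = 757.15 K.
W = η·Q_H = 0.385 × 239 = 92.02 kJ, so Q_C = Q_H − W = 147.0 kJ.
Reservoir entropy changes: ΔS_H = −Q_H/T_H = −239/757.15 = -0.3157 kJ/K and ΔS_C = +Q_C/T_C = 147.0/303.00 = 0.4851 kJ/K.
ΔS_univ = −Q_H/T_H + Q_C/T_C = 0.169 kJ/K (> 0, since η = 0.385 < η_Carnot = 0.600).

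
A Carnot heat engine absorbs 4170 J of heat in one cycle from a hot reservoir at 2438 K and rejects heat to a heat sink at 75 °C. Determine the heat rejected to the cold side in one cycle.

T_C = 75 °C → 75 + 273.15 = 348.15 K.
For a reversible engine, η = 1 − T_C/T_H = 1 − 348.15/2438.00 = 0.8572.
For a reversible cycle Q_C/Q_H = T_C/T_H, so Q_C = 4170 × 348.15/2438.00 = 595 J.

Q_C ≈ 595 J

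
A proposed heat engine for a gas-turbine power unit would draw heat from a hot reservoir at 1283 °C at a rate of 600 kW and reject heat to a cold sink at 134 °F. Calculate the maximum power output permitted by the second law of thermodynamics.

T_H = 1283 °C → 1283 + 273.15 = 1556.15 K.
T_C = 134 °F → (134 − 32) × 5/9 = 56.67 °C = 329.82 K.
The second-law ceiling is the Carnot efficiency, η_max = 1 − T_C/T_H = 1 − 329.82/1556.15 = 0.7881.
W_max = η_max · Q_H = 0.7881 × 600 = 473 kW.

Ẇ_max ≈ 473 kW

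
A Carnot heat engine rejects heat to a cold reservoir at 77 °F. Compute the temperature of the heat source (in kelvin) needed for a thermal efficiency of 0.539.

T_H ≈ 647 K

T_C = 77 °F → (77 − 32) × 5/9 = 25.00 °C = 298.15 K.
From η = 1 − T_C/T_H, solving for T_H gives T_H = T_C/(1 − η) = 298.15/(1 − 0.539) = 647 K.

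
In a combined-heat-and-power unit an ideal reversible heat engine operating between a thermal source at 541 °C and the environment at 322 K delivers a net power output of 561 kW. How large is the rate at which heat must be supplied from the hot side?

Q̇_H ≈ 928 kW

T_H = 541 °C → 541 + 273.15 = 814.15 K.
η_rev = 1 − T_C/T_H = 1 − 322.00/814.15 = 0.6045.
Q_H = W/η = 561/0.6045 = 928 kW.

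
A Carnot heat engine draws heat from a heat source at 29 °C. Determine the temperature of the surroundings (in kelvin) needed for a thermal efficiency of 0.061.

T_C ≈ 283.7 K

T_H = 29 °C → 29 + 273.15 = 302.15 K.
From η = 1 − T_C/T_H, T_C = T_H·(1 − η) = 302.15 × (1 − 0.061) = 283.7 K.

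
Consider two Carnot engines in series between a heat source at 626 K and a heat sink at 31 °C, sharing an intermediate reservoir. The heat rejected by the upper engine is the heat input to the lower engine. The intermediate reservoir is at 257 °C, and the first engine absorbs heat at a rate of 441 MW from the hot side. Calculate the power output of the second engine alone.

T_C = 31 °C → 31 + 273.15 = 304.15 K.
T_m = 257 °C → 257 + 273.15 = 530.15 K.
Heat entering the second stage: Q_m = Q_H·(T_m/T_H) = 441 × 530.15/626.00 = 373.5 MW.
Second-stage efficiency η₂ = 1 − T_C/T_m = 1 − 304.15/530.15 = 0.4263, so W₂ = η₂·Q_m = 159.2 MW.

Ẇ₂ ≈ 159.2 MW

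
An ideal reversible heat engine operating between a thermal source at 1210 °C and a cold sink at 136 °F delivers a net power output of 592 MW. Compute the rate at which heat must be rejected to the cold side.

Q̇_C ≈ 170 MW

T_H = 1210 °C → 1210 + 273.15 = 1483.15 K.
T_C = 136 °F → (136 − 32) × 5/9 = 57.78 °C = 330.93 K.
For a reversible engine, η = 1 − T_C/T_H = 1 − 330.93/1483.15 = 0.7769.
Since Q_C/Q_H = T_C/T_H and Q_H = W/η, Q_C = W·T_C/(T_H − T_C) = 592 × 330.93/1152.22 = 170 MW.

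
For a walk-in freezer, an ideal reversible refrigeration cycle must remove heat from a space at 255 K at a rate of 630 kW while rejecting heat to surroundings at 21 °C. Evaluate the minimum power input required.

Ẇ_in ≈ 96.72 kW

T_H = 21 °C → 21 + 273.15 = 294.15 K.
The reversible coefficient of performance is COP_R = T_C/(T_H − T_C) = 255.00/39.15 = 6.5134.
W = Q_C/COP_R = 630/6.5134 = 96.72 kW.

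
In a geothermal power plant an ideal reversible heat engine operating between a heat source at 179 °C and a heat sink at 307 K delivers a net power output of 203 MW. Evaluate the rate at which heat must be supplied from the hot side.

Q̇_H ≈ 632.4 MW

T_H = 179 °C → 179 + 273.15 = 452.15 K.
For a reversible engine, η = 1 − T_C/T_H = 1 − 307.00/452.15 = 0.3210.
Q_H = W/η = 203/0.3210 = 632.4 MW.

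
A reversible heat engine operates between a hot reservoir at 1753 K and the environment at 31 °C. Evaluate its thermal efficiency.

T_C = 31 °C → 31 + 273.15 = 304.15 K.
The Carnot efficiency is η = 1 − T_C/T_H = 1 − 304.15/1753.00 = 0.8265.

η ≈ 0.8265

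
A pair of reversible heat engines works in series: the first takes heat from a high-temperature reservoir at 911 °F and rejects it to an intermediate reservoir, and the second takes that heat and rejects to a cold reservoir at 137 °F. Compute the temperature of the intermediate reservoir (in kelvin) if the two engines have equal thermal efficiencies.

T_m ≈ 502 K

T_H = 911 °F → (911 − 32) × 5/9 = 488.33 °C = 761.48 K.
T_C = 137 °F → (137 − 32) × 5/9 = 58.33 °C = 331.48 K.
Equal efficiencies require 1 − T_m/T_H = 1 − T_C/T_m, i.e. T_m/T_H = T_C/T_m, so T_m = √(T_H·T_C) = √(761.48 × 331.48) = 502 K.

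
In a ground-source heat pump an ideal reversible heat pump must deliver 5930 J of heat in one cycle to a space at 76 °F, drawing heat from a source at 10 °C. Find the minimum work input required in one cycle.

T_H = 76 °F → (76 − 32) × 5/9 = 24.44 °C = 297.59 K.
T_C = 10 °C → 10 + 273.15 = 283.15 K.
Reversible heating COP: COP_HP = T_H/(T_H − T_C) = 297.59/14.44 = 20.6027.
W = Q_H/COP_HP = 5930/20.6027 = 288 J.

W_in ≈ 288 J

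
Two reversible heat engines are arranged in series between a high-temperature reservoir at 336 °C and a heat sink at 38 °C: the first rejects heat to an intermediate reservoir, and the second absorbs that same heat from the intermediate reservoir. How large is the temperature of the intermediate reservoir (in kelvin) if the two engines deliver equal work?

T_H = 336 °C → 336 + 273.15 = 609.15 K.
T_C = 38 °C → 38 + 273.15 = 311.15 K.
For reversible stages Q_m = Q_H·(T_m/T_H). Setting W₁ = Q_H(1 − T_m/T_H) equal to W₂ = Q_m(1 − T_C/T_m) = Q_H·(T_m − T_C)/T_H gives T_H − T_m = T_m − T_C, so T_m = (T_H + T_C)/2 = (609.15 + 311.15)/2 = 460 K.

T_m ≈ 460 K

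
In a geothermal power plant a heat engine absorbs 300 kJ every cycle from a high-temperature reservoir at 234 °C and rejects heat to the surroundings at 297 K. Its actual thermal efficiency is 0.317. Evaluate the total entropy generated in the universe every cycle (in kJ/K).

T_H = 234 °C → 234 + 273.15 = 507.15 K.
W = η·Q_H = 0.317 × 300 = 95.10 kJ, so Q_C = Q_H − W = 204.9 kJ.
Reservoir entropy changes: ΔS_H = −Q_H/T_H = −300/507.15 = -0.5915 kJ/K and ΔS_C = +Q_C/T_C = 204.9/297.00 = 0.6899 kJ/K.
ΔS_univ = −Q_H/T_H + Q_C/T_C = 0.0984 kJ/K (> 0, since η = 0.317 < η_Carnot = 0.414).

ΔS_univ ≈ 0.0984 kJ/K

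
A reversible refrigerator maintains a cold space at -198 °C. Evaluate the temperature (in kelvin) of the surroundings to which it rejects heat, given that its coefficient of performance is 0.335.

T_C = -198 °C → -198 + 273.15 = 75.15 K.
COP_R = T_C/(T_H − T_C) ⇒ T_H = T_C·(1 + 1/COP_R) = 75.15 × (1 + 1/0.335) = 299 K.

T_H ≈ 299 K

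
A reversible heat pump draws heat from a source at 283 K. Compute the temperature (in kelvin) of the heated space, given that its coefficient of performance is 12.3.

T_H ≈ 308 K

COP_HP = T_H/(T_H − T_C) ⇒ T_H = T_C·COP_HP/(COP_HP − 1) = 283.00 × 12.3/(12.3 − 1) = 308 K.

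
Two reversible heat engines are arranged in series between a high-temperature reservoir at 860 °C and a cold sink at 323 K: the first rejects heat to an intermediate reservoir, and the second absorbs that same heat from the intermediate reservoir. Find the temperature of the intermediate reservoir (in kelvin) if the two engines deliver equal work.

T_m ≈ 728 K

T_H = 860 °C → 860 + 273.15 = 1133.15 K.
For reversible stages Q_m = Q_H·(T_m/T_H). Setting W₁ = Q_H(1 − T_m/T_H) equal to W₂ = Q_m(1 − T_C/T_m) = Q_H·(T_m − T_C)/T_H gives T_H − T_m = T_m − T_C, so T_m = (T_H + T_C)/2 = (1133.15 + 323.00)/2 = 728 K.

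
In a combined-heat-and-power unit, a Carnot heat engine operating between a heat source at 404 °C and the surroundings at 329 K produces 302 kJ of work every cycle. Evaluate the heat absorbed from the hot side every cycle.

T_H = 404 °C → 404 + 273.15 = 677.15 K.
Carnot efficiency: η = 1 − T_C/T_H = 1 − 329.00/677.15 = 0.5141.
Q_H = W/η = 302/0.5141 = 587 kJ.

Q_H ≈ 587 kJ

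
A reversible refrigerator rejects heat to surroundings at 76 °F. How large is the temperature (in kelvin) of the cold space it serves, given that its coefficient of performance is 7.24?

T_C ≈ 261 K

T_H = 76 °F → (76 − 32) × 5/9 = 24.44 °C = 297.59 K.
COP_R = T_C/(T_H − T_C) ⇒ T_C = T_H·COP_R/(1 + COP_R) = 297.59 × 7.24/(1 + 7.24) = 261 K.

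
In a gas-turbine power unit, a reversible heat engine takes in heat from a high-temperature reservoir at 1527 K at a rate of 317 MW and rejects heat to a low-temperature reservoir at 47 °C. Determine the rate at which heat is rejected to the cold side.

Q̇_C ≈ 66.46 MW

T_C = 47 °C → 47 + 273.15 = 320.15 K.
Carnot efficiency: η = 1 − T_C/T_H = 1 − 320.15/1527.00 = 0.7903.
For a reversible cycle Q_C/Q_H = T_C/T_H, so Q_C = 317 × 320.15/1527.00 = 66.46 MW.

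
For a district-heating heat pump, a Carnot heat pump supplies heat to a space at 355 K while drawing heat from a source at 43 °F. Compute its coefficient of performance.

T_C = 43 °F → (43 − 32) × 5/9 = 6.11 °C = 279.26 K.
COP_HP = T_H/(T_H − T_C) = 355.00/(355.00 − 279.26) = 4.69.

COP_HP ≈ 4.69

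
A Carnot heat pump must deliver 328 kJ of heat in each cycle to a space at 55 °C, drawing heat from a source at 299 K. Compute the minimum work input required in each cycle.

W_in ≈ 29.14 kJ

T_H = 55 °C → 55 + 273.15 = 328.15 K.
Reversible heating COP: COP_HP = T_H/(T_H − T_C) = 328.15/29.15 = 11.2573.
W = Q_H/COP_HP = 328/11.2573 = 29.14 kJ.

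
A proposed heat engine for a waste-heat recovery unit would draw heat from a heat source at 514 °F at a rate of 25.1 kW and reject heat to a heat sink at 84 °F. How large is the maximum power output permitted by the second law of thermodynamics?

T_H = 514 °F → (514 − 32) × 5/9 = 267.78 °C = 540.93 K.
T_C = 84 °F → (84 − 32) × 5/9 = 28.89 °C = 302.04 K.
No engine can exceed the Carnot limit: η_max = 1 − T_C/T_H = 1 − 302.04/540.93 = 0.4416.
W_max = η_max · Q_H = 0.4416 × 25.1 = 11.1 kW.

Ẇ_max ≈ 11.1 kW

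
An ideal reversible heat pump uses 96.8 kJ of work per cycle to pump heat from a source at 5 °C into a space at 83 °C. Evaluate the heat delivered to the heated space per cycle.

Q_H ≈ 442.0 kJ

T_H = 83 °C → 83 + 273.15 = 356.15 K.
T_C = 5 °C → 5 + 273.15 = 278.15 K.
For a reversible heat pump, COP_HP = T_H/(T_H − T_C) = 356.15/78.00 = 4.5660.
Q_H = COP_HP · W = 4.5660 × 96.8 = 442.0 kJ.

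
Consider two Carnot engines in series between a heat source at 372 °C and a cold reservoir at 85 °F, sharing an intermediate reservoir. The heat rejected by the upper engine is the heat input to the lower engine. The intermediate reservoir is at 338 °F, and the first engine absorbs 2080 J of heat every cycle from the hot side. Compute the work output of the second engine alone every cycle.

T_H = 372 °C → 372 + 273.15 = 645.15 K.
T_C = 85 °F → (85 − 32) × 5/9 = 29.44 °C = 302.59 K.
T_m = 338 °F → (338 − 32) × 5/9 = 170.00 °C = 443.15 K.
Heat entering the second stage: Q_m = Q_H·(T_m/T_H) = 2080 × 443.15/645.15 = 1430 J.
Second-stage efficiency η₂ = 1 − T_C/T_m = 1 − 302.59/443.15 = 0.3172, so W₂ = η₂·Q_m = 453 J.

W₂ ≈ 453 J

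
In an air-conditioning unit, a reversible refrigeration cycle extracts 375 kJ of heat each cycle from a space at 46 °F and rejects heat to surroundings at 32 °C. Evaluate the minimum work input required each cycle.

T_H = 32 °C → 32 + 273.15 = 305.15 K.
T_C = 46 °F → (46 − 32) × 5/9 = 7.78 °C = 280.93 K.
The reversible coefficient of performance is COP_R = T_C/(T_H − T_C) = 280.93/24.22 = 11.5979.
W = Q_C/COP_R = 375/11.5979 = 32.3 kJ.

W_in ≈ 32.3 kJ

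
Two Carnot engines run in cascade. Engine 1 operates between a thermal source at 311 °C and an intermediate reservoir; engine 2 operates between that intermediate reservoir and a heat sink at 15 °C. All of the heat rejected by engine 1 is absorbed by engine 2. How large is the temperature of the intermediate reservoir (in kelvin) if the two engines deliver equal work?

T_m ≈ 436 K

T_H = 311 °C → 311 + 273.15 = 584.15 K.
T_C = 15 °C → 15 + 273.15 = 288.15 K.
For reversible stages Q_m = Q_H·(T_m/T_H). Setting W₁ = Q_H(1 − T_m/T_H) equal to W₂ = Q_m(1 − T_C/T_m) = Q_H·(T_m − T_C)/T_H gives T_H − T_m = T_m − T_C, so T_m = (T_H + T_C)/2 = (584.15 + 288.15)/2 = 436 K.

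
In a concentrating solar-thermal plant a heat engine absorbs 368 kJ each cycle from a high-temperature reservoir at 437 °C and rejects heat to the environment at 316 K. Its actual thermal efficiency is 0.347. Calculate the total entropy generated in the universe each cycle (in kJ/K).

T_H = 437 °C → 437 + 273.15 = 710.15 K.
W = η·Q_H = 0.347 × 368 = 127.7 kJ, so Q_C = Q_H − W = 240.3 kJ.
Entropy balance on the reservoirs: −Q_H/T_H = -0.5182 kJ/K, +Q_C/T_C = 0.7605 kJ/K.
ΔS_univ = −Q_H/T_H + Q_C/T_C = 0.2423 kJ/K (> 0, since η = 0.347 < η_Carnot = 0.555).

ΔS_univ ≈ 0.2423 kJ/K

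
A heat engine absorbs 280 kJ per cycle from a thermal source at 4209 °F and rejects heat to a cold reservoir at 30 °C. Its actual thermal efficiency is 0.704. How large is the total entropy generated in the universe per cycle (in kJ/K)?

T_H = 4209 °F → (4209 − 32) × 5/9 = 2320.56 °C = 2593.71 K.
T_C = 30 °C → 30 + 273.15 = 303.15 K.
W = η·Q_H = 0.704 × 280 = 197.1 kJ, so Q_C = Q_H − W = 82.88 kJ.
Reservoir entropy changes: ΔS_H = −Q_H/T_H = −280/2593.71 = -0.1080 kJ/K and ΔS_C = +Q_C/T_C = 82.88/303.15 = 0.2734 kJ/K.
ΔS_univ = −Q_H/T_H + Q_C/T_C = 0.165 kJ/K (> 0, since η = 0.704 < η_Carnot = 0.883).

ΔS_univ ≈ 0.165 kJ/K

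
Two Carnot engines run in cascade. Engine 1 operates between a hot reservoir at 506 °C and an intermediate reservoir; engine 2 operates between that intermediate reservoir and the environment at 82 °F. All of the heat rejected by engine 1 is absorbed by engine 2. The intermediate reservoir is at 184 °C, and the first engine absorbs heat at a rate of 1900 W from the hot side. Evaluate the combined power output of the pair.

T_H = 506 °C → 506 + 273.15 = 779.15 K.
T_C = 82 °F → (82 − 32) × 5/9 = 27.78 °C = 300.93 K.
Two reversible stages in series are equivalent to a single Carnot engine between T_H and T_C, so η_total = 1 − T_C/T_H = 1 − 300.93/779.15 = 0.6138.
W_total = η_total · Q_H = 0.6138 × 1900 = 1170 W.

Ẇ_total ≈ 1170 W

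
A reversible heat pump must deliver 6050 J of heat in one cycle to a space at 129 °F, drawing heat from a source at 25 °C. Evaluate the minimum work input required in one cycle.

T_H = 129 °F → (129 − 32) × 5/9 = 53.89 °C = 327.04 K.
T_C = 25 °C → 25 + 273.15 = 298.15 K.
The Carnot heat-pump COP is COP_HP = T_H/(T_H − T_C) = 327.04/28.89 = 11.3206.
W = Q_H/COP_HP = 6050/11.3206 = 534 J.

W_in ≈ 534 J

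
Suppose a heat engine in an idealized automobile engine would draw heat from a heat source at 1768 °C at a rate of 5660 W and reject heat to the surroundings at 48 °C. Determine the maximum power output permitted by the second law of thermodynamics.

Ẇ_max ≈ 4770 W

T_H = 1768 °C → 1768 + 273.15 = 2041.15 K.
T_C = 48 °C → 48 + 273.15 = 321.15 K.
No engine can exceed the Carnot limit: η_max = 1 − T_C/T_H = 1 − 321.15/2041.15 = 0.8427.
W_max = η_max · Q_H = 0.8427 × 5660 = 4770 W.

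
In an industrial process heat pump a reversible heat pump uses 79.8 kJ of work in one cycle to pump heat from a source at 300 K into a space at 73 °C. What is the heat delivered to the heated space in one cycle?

T_H = 73 °C → 73 + 273.15 = 346.15 K.
Reversible heating COP: COP_HP = T_H/(T_H − T_C) = 346.15/46.15 = 7.5005.
Q_H = COP_HP · W = 7.5005 × 79.8 = 599 kJ.

Q_H ≈ 599 kJ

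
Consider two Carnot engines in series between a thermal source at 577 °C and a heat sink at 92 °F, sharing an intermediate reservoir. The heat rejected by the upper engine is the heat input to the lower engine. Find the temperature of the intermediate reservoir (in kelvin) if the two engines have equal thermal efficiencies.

T_m ≈ 510 K

T_H = 577 °C → 577 + 273.15 = 850.15 K.
T_C = 92 °F → (92 − 32) × 5/9 = 33.33 °C = 306.48 K.
Equal efficiencies require 1 − T_m/T_H = 1 − T_C/T_m, i.e. T_m/T_H = T_C/T_m, so T_m = √(T_H·T_C) = √(850.15 × 306.48) = 510 K.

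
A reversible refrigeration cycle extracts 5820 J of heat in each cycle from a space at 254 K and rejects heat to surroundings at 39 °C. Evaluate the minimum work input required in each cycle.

W_in ≈ 1332 J

T_H = 39 °C → 39 + 273.15 = 312.15 K.
COP_R = T_C/(T_H − T_C) = 254.00/58.15 = 4.3680.
W = Q_C/COP_R = 5820/4.3680 = 1332 J.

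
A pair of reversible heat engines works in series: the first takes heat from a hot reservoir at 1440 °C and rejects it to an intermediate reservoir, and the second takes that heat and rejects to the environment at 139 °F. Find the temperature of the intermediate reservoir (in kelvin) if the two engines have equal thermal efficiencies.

T_m ≈ 755 K

T_H = 1440 °C → 1440 + 273.15 = 1713.15 K.
T_C = 139 °F → (139 − 32) × 5/9 = 59.44 °C = 332.59 K.
Equal efficiencies require 1 − T_m/T_H = 1 − T_C/T_m, i.e. T_m/T_H = T_C/T_m, so T_m = √(T_H·T_C) = √(1713.15 × 332.59) = 755 K.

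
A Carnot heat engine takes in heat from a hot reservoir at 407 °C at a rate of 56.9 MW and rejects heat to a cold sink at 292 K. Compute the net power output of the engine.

T_H = 407 °C → 407 + 273.15 = 680.15 K.
Carnot efficiency: η = 1 − T_C/T_H = 1 − 292.00/680.15 = 0.5707.
W = η·Q_H = 0.5707 × 56.9 = 32.5 MW.

Ẇ ≈ 32.5 MW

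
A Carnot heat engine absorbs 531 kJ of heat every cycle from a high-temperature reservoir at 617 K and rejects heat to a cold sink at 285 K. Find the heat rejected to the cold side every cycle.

The Carnot efficiency is η = 1 − T_C/T_H = 1 − 285.00/617.00 = 0.5381.
For a reversible cycle Q_C/Q_H = T_C/T_H, so Q_C = 531 × 285.00/617.00 = 245 kJ.

Q_C ≈ 245 kJ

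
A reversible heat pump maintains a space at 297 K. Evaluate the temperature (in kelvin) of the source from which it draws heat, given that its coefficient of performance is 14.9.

T_C ≈ 277.1 K

COP_HP = T_H/(T_H − T_C) ⇒ T_C = T_H·(COP_HP − 1)/COP_HP = 297.00 × (14.9 − 1)/14.9 = 277.1 K.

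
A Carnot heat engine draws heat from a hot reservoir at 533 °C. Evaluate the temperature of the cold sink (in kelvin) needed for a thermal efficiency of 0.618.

T_H = 533 °C → 533 + 273.15 = 806.15 K.
From η = 1 − T_C/T_H, T_C = T_H·(1 − η) = 806.15 × (1 − 0.618) = 308 K.

T_C ≈ 308 K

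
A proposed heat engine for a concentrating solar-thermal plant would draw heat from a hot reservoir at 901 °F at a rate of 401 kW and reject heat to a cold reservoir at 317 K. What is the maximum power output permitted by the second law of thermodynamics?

Ẇ_max ≈ 233 kW

T_H = 901 °F → (901 − 32) × 5/9 = 482.78 °C = 755.93 K.
By the Carnot theorem, η_max = 1 − T_C/T_H = 1 − 317.00/755.93 = 0.5806.
W_max = η_max · Q_H = 0.5806 × 401 = 233 kW.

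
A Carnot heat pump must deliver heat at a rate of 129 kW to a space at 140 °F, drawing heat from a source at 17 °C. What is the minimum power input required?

T_H = 140 °F → (140 − 32) × 5/9 = 60.00 °C = 333.15 K.
T_C = 17 °C → 17 + 273.15 = 290.15 K.
COP_HP = T_H/(T_H − T_C) = 333.15/43.00 = 7.7477.
W = Q_H/COP_HP = 129/7.7477 = 16.7 kW.

Ẇ_in ≈ 16.7 kW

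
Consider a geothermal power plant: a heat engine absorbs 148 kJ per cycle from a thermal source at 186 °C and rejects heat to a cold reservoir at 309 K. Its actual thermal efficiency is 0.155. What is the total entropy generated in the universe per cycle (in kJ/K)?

ΔS_univ ≈ 0.0824 kJ/K

T_H = 186 °C → 186 + 273.15 = 459.15 K.
W = η·Q_H = 0.155 × 148 = 22.94 kJ, so Q_C = Q_H − W = 125.1 kJ.
The hot reservoir loses entropy Q_H/T_H = 148/459.15 = 0.3223 kJ/K; the cold reservoir gains Q_C/T_C = 125.1/309.00 = 0.4047 kJ/K.
ΔS_univ = −Q_H/T_H + Q_C/T_C = 0.0824 kJ/K (> 0, since η = 0.155 < η_Carnot = 0.327).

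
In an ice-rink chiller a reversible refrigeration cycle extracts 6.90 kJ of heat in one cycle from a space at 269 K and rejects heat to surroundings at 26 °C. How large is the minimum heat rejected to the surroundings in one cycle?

Q_H ≈ 7.67 kJ

T_H = 26 °C → 26 + 273.15 = 299.15 K.
For a reversible cycle Q_H/Q_C = T_H/T_C, so Q_H = Q_C·T_H/T_C = 6.90 × 299.15/269.00 = 7.67 kJ.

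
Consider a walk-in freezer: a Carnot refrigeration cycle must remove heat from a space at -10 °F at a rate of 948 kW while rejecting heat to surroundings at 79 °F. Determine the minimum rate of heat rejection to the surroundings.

T_H = 79 °F → (79 − 32) × 5/9 = 26.11 °C = 299.26 K.
T_C = -10 °F → (-10 − 32) × 5/9 = -23.33 °C = 249.82 K.
For a reversible cycle Q_H/Q_C = T_H/T_C, so Q_H = Q_C·T_H/T_C = 948 × 299.26/249.82 = 1140 kW.

Q̇_H ≈ 1140 kW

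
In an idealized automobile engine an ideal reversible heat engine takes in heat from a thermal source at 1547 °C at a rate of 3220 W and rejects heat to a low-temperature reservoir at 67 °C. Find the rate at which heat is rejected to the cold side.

T_H = 1547 °C → 1547 + 273.15 = 1820.15 K.
T_C = 67 °C → 67 + 273.15 = 340.15 K.
η_rev = 1 − T_C/T_H = 1 − 340.15/1820.15 = 0.8131.
For a reversible cycle Q_C/Q_H = T_C/T_H, so Q_C = 3220 × 340.15/1820.15 = 601.8 W.

Q̇_C ≈ 601.8 W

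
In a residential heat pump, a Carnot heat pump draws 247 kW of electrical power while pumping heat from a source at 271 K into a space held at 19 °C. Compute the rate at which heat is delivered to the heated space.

T_H = 19 °C → 19 + 273.15 = 292.15 K.
For a reversible heat pump, COP_HP = T_H/(T_H − T_C) = 292.15/21.15 = 13.8132.
Q_H = COP_HP · W = 13.8132 × 247 = 3410 kW.

Q̇_H ≈ 3410 kW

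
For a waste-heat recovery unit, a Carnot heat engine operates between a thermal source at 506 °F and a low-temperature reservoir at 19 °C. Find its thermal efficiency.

η ≈ 0.455

T_H = 506 °F → (506 − 32) × 5/9 = 263.33 °C = 536.48 K.
T_C = 19 °C → 19 + 273.15 = 292.15 K.
The Carnot efficiency is η = 1 − T_C/T_H = 1 − 292.15/536.48 = 0.455.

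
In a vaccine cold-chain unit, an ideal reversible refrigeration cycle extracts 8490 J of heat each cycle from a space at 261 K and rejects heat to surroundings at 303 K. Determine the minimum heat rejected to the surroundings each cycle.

For a reversible cycle Q_H/Q_C = T_H/T_C, so Q_H = Q_C·T_H/T_C = 8490 × 303.00/261.00 = 9860 J.

Q_H ≈ 9860 J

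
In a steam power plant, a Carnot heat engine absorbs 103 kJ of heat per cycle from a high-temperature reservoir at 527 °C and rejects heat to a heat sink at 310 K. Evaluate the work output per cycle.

W ≈ 63.1 kJ

T_H = 527 °C → 527 + 273.15 = 800.15 K.
For a reversible engine, η = 1 − T_C/T_H = 1 − 310.00/800.15 = 0.6126.
W = η·Q_H = 0.6126 × 103 = 63.1 kJ.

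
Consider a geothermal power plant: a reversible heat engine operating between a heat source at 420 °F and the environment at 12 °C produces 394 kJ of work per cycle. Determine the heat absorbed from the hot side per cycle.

Q_H ≈ 945.9 kJ

T_H = 420 °F → (420 − 32) × 5/9 = 215.56 °C = 488.71 K.
T_C = 12 °C → 12 + 273.15 = 285.15 K.
Since the cycle is reversible, η = 1 − T_C/T_H = 1 − 285.15/488.71 = 0.4165.
Q_H = W/η = 394/0.4165 = 945.9 kJ.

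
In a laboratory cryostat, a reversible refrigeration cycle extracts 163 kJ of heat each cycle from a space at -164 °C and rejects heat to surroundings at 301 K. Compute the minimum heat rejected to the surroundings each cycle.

Q_H ≈ 449.5 kJ

T_C = -164 °C → -164 + 273.15 = 109.15 K.
For a reversible cycle Q_H/Q_C = T_H/T_C, so Q_H = Q_C·T_H/T_C = 163 × 301.00/109.15 = 449.5 kJ.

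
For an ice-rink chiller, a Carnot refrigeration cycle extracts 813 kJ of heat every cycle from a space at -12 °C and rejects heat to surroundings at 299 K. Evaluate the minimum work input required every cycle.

W_in ≈ 117.8 kJ

T_C = -12 °C → -12 + 273.15 = 261.15 K.
COP_R = T_C/(T_H − T_C) = 261.15/37.85 = 6.8996.
W = Q_C/COP_R = 813/6.8996 = 117.8 kJ.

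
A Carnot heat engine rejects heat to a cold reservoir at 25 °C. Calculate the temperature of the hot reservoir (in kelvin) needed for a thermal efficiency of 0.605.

T_C = 25 °C → 25 + 273.15 = 298.15 K.
From η = 1 − T_C/T_H, solving for T_H gives T_H = T_C/(1 − η) = 298.15/(1 − 0.605) = 754.8 K.

T_H ≈ 754.8 K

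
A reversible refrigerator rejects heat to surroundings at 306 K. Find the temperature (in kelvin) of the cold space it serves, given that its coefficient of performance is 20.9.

COP_R = T_C/(T_H − T_C) ⇒ T_C = T_H·COP_R/(1 + COP_R) = 306.00 × 20.9/(1 + 20.9) = 292 K.

T_C ≈ 292 K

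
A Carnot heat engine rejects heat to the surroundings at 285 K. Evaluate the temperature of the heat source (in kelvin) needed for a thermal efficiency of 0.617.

From η = 1 − T_C/T_H, solving for T_H gives T_H = T_C/(1 − η) = 285.00/(1 − 0.617) = 744 K.

T_H ≈ 744 K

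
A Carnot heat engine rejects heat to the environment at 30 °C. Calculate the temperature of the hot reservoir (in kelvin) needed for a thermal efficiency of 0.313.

T_C = 30 °C → 30 + 273.15 = 303.15 K.
From η = 1 − T_C/T_H, solving for T_H gives T_H = T_C/(1 − η) = 303.15/(1 − 0.313) = 441 K.

T_H ≈ 441 K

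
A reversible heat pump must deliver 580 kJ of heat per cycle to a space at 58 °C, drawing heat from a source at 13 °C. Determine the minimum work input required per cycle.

T_H = 58 °C → 58 + 273.15 = 331.15 K.
T_C = 13 °C → 13 + 273.15 = 286.15 K.
Reversible heating COP: COP_HP = T_H/(T_H − T_C) = 331.15/45.00 = 7.3589.
W = Q_H/COP_HP = 580/7.3589 = 78.8 kJ.

W_in ≈ 78.8 kJ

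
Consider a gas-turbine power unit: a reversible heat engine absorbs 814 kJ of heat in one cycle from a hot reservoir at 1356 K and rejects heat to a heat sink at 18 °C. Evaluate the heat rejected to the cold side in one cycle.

Q_C ≈ 175 kJ

T_C = 18 °C → 18 + 273.15 = 291.15 K.
Carnot efficiency: η = 1 − T_C/T_H = 1 − 291.15/1356.00 = 0.7853.
For a reversible cycle Q_C/Q_H = T_C/T_H, so Q_C = 814 × 291.15/1356.00 = 175 kJ.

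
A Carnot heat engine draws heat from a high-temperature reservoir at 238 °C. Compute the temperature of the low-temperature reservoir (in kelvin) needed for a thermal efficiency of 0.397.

T_C ≈ 308 K

T_H = 238 °C → 238 + 273.15 = 511.15 K.
From η = 1 − T_C/T_H, T_C = T_H·(1 − η) = 511.15 × (1 − 0.397) = 308 K.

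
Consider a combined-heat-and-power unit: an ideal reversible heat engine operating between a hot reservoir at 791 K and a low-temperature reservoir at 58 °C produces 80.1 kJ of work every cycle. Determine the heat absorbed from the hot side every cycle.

Q_H ≈ 137.8 kJ

T_C = 58 °C → 58 + 273.15 = 331.15 K.
Since the cycle is reversible, η = 1 − T_C/T_H = 1 − 331.15/791.00 = 0.5814.
Q_H = W/η = 80.1/0.5814 = 137.8 kJ.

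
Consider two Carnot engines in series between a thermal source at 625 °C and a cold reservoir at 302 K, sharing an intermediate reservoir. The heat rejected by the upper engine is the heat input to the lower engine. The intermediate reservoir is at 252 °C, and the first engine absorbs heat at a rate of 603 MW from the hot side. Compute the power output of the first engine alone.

Ẇ₁ ≈ 250 MW

T_H = 625 °C → 625 + 273.15 = 898.15 K.
T_m = 252 °C → 252 + 273.15 = 525.15 K.
First-stage efficiency η₁ = 1 − T_m/T_H = 1 − 525.15/898.15 = 0.4153.
W₁ = η₁·Q_H = 0.4153 × 603 = 250 MW.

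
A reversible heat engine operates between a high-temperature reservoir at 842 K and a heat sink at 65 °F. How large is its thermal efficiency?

η ≈ 0.654

T_C = 65 °F → (65 − 32) × 5/9 = 18.33 °C = 291.48 K.
For a reversible engine, η = 1 − T_C/T_H = 1 − 291.48/842.00 = 0.654.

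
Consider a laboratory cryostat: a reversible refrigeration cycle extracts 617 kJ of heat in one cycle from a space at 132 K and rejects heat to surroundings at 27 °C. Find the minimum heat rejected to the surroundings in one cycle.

T_H = 27 °C → 27 + 273.15 = 300.15 K.
For a reversible cycle Q_H/Q_C = T_H/T_C, so Q_H = Q_C·T_H/T_C = 617 × 300.15/132.00 = 1403 kJ.

Q_H ≈ 1403 kJ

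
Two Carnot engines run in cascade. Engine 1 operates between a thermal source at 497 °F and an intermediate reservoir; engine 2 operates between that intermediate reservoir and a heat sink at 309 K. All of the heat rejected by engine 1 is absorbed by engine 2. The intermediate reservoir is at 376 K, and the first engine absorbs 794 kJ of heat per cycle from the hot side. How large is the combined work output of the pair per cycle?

T_H = 497 °F → (497 − 32) × 5/9 = 258.33 °C = 531.48 K.
Two reversible stages in series are equivalent to a single Carnot engine between T_H and T_C, so η_total = 1 − T_C/T_H = 1 − 309.00/531.48 = 0.4186.
W_total = η_total · Q_H = 0.4186 × 794 = 332.4 kJ.

W_total ≈ 332.4 kJ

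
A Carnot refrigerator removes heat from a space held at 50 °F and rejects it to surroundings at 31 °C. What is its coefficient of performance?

T_H = 31 °C → 31 + 273.15 = 304.15 K.
T_C = 50 °F → (50 − 32) × 5/9 = 10.00 °C = 283.15 K.
Carnot COP: COP_R = T_C/(T_H − T_C) = 283.15/(304.15 − 283.15) = 13.5.

COP_R ≈ 13.5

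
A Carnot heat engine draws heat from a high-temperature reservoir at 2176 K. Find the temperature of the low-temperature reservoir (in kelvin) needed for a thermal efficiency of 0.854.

From η = 1 − T_C/T_H, T_C = T_H·(1 − η) = 2176.00 × (1 − 0.854) = 318 K.

T_C ≈ 318 K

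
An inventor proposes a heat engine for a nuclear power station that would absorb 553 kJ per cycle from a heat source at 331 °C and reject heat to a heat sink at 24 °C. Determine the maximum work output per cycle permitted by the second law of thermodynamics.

W_max ≈ 281 kJ

T_H = 331 °C → 331 + 273.15 = 604.15 K.
T_C = 24 °C → 24 + 273.15 = 297.15 K.
The second-law ceiling is the Carnot efficiency, η_max = 1 − T_C/T_H = 1 − 297.15/604.15 = 0.5082.
W_max = η_max · Q_H = 0.5082 × 553 = 281 kJ.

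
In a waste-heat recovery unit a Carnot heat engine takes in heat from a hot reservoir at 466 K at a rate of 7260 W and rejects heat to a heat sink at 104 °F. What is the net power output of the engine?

Ẇ ≈ 2381 W

T_C = 104 °F → (104 − 32) × 5/9 = 40.00 °C = 313.15 K.
Carnot efficiency: η = 1 − T_C/T_H = 1 − 313.15/466.00 = 0.3280.
W = η·Q_H = 0.3280 × 7260 = 2381 W.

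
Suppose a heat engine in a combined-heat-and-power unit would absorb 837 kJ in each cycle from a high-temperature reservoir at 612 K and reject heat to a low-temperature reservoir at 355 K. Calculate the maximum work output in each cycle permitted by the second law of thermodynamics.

W_max ≈ 351 kJ

The upper bound on efficiency is η_max = 1 − T_C/T_H = 1 − 355.00/612.00 = 0.4199.
W_max = η_max · Q_H = 0.4199 × 837 = 351 kJ.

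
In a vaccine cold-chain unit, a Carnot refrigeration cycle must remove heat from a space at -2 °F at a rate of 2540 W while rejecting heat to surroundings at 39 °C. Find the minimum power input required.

Ẇ_in ≈ 578 W

T_H = 39 °C → 39 + 273.15 = 312.15 K.
T_C = -2 °F → (-2 − 32) × 5/9 = -18.89 °C = 254.26 K.
COP_R = T_C/(T_H − T_C) = 254.26/57.89 = 4.3922.
W = Q_C/COP_R = 2540/4.3922 = 578 W.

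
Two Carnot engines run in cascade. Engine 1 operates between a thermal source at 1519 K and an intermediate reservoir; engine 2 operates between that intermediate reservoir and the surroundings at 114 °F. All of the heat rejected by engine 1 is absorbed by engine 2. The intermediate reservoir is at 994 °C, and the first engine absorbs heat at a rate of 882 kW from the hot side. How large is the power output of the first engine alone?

T_C = 114 °F → (114 − 32) × 5/9 = 45.56 °C = 318.71 K.
T_m = 994 °C → 994 + 273.15 = 1267.15 K.
First-stage efficiency η₁ = 1 − T_m/T_H = 1 − 1267.15/1519.00 = 0.1658.
W₁ = η₁·Q_H = 0.1658 × 882 = 146 kW.

Ẇ₁ ≈ 146 kW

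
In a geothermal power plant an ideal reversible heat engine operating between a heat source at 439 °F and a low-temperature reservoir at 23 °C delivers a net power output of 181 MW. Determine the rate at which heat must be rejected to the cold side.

T_H = 439 °F → (439 − 32) × 5/9 = 226.11 °C = 499.26 K.
T_C = 23 °C → 23 + 273.15 = 296.15 K.
For a reversible engine, η = 1 − T_C/T_H = 1 − 296.15/499.26 = 0.4068.
Since Q_C/Q_H = T_C/T_H and Q_H = W/η, Q_C = W·T_C/(T_H − T_C) = 181 × 296.15/203.11 = 264 MW.

Q̇_C ≈ 264 MW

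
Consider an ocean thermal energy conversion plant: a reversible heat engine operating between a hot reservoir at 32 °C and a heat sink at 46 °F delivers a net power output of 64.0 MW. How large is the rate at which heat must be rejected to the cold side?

Q̇_C ≈ 742 MW

T_H = 32 °C → 32 + 273.15 = 305.15 K.
T_C = 46 °F → (46 − 32) × 5/9 = 7.78 °C = 280.93 K.
The Carnot efficiency is η = 1 − T_C/T_H = 1 − 280.93/305.15 = 0.0794.
Since Q_C/Q_H = T_C/T_H and Q_H = W/η, Q_C = W·T_C/(T_H − T_C) = 64.0 × 280.93/24.22 = 742 MW.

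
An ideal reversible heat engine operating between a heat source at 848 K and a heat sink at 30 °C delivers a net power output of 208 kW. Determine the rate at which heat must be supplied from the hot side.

T_C = 30 °C → 30 + 273.15 = 303.15 K.
η_rev = 1 − T_C/T_H = 1 − 303.15/848.00 = 0.6425.
Q_H = W/η = 208/0.6425 = 323.7 kW.

Q̇_H ≈ 323.7 kW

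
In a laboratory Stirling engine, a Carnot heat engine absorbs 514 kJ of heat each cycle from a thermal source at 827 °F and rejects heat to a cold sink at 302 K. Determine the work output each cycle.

T_H = 827 °F → (827 − 32) × 5/9 = 441.67 °C = 714.82 K.
η_rev = 1 − T_C/T_H = 1 − 302.00/714.82 = 0.5775.
W = η·Q_H = 0.5775 × 514 = 297 kJ.

W ≈ 297 kJ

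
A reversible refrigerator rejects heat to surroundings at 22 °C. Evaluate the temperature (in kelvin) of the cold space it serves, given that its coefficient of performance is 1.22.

T_C ≈ 162.2 K

T_H = 22 °C → 22 + 273.15 = 295.15 K.
COP_R = T_C/(T_H − T_C) ⇒ T_C = T_H·COP_R/(1 + COP_R) = 295.15 × 1.22/(1 + 1.22) = 162.2 K.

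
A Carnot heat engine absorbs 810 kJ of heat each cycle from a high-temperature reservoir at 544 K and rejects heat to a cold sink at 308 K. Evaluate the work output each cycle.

W ≈ 351.4 kJ

Carnot efficiency: η = 1 − T_C/T_H = 1 − 308.00/544.00 = 0.4338.
W = η·Q_H = 0.4338 × 810 = 351.4 kJ.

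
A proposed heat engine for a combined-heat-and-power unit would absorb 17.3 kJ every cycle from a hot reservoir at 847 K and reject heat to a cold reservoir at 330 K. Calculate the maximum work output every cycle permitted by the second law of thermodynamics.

No engine can exceed the Carnot limit: η_max = 1 − T_C/T_H = 1 − 330.00/847.00 = 0.6104.
W_max = η_max · Q_H = 0.6104 × 17.3 = 10.6 kJ.

W_max ≈ 10.6 kJ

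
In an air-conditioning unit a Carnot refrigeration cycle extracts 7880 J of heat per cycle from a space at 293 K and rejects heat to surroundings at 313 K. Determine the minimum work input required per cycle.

W_in ≈ 538 J

Carnot COP: COP_R = T_C/(T_H − T_C) = 293.00/20.00 = 14.6500.
W = Q_C/COP_R = 7880/14.6500 = 538 J.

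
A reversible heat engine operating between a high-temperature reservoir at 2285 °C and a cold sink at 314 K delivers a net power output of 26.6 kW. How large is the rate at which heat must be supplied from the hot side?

T_H = 2285 °C → 2285 + 273.15 = 2558.15 K.
The Carnot efficiency is η = 1 − T_C/T_H = 1 − 314.00/2558.15 = 0.8773.
Q_H = W/η = 26.6/0.8773 = 30.32 kW.

Q̇_H ≈ 30.32 kW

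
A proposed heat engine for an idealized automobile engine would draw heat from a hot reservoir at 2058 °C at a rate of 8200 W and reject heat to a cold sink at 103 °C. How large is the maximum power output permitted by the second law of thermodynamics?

T_H = 2058 °C → 2058 + 273.15 = 2331.15 K.
T_C = 103 °C → 103 + 273.15 = 376.15 K.
By the Carnot theorem, η_max = 1 − T_C/T_H = 1 − 376.15/2331.15 = 0.8386.
W_max = η_max · Q_H = 0.8386 × 8200 = 6880 W.

Ẇ_max ≈ 6880 W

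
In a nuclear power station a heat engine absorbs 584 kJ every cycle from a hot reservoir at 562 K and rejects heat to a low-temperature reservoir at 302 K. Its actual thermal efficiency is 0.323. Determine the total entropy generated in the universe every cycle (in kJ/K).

W = η·Q_H = 0.323 × 584 = 188.6 kJ, so Q_C = Q_H − W = 395.4 kJ.
Reservoir entropy changes: ΔS_H = −Q_H/T_H = −584/562.00 = -1.039 kJ/K and ΔS_C = +Q_C/T_C = 395.4/302.00 = 1.309 kJ/K.
ΔS_univ = −Q_H/T_H + Q_C/T_C = 0.270 kJ/K (> 0, since η = 0.323 < η_Carnot = 0.463).

ΔS_univ ≈ 0.270 kJ/K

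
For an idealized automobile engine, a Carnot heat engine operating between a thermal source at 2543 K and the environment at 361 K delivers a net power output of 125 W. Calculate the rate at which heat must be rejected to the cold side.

Q̇_C ≈ 20.68 W

Carnot efficiency: η = 1 − T_C/T_H = 1 − 361.00/2543.00 = 0.8580.
Since Q_C/Q_H = T_C/T_H and Q_H = W/η, Q_C = W·T_C/(T_H − T_C) = 125 × 361.00/2182.00 = 20.68 W.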